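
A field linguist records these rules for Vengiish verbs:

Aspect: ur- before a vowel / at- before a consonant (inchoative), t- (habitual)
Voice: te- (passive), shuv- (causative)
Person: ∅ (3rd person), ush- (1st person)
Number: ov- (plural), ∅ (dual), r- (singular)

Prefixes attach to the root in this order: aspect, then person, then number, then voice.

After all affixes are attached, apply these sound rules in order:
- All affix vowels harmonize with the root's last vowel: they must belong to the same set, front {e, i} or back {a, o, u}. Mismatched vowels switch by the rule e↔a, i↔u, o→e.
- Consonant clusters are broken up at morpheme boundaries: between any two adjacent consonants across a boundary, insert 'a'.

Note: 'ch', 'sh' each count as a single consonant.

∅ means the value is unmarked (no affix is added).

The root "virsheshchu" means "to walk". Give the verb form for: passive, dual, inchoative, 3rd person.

Attach aspect inchoative at- (before consonant 'v') → atvirsheshchu.
person = 3rd person: zero marking, form stays atvirsheshchu.
number = dual: zero marking, form stays atvirsheshchu.
Attach voice passive te- → teatvirsheshchu.
Apply vowel harmony: teatvirsheshchu → taatvirsheshchu.
Apply epenthesis: taatvirsheshchu → taatavirsheshchu.

taatavirsheshchu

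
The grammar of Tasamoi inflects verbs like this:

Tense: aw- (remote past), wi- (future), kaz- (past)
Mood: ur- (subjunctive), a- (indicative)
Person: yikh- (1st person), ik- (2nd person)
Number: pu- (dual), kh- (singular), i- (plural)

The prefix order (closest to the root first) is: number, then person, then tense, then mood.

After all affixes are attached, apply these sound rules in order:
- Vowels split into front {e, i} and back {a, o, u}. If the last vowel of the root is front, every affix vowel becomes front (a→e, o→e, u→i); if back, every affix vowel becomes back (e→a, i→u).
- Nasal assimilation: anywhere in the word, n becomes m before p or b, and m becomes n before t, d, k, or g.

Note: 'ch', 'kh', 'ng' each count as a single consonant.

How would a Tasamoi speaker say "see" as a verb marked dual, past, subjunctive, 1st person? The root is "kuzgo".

urkazyukhpukuzgo

Attach number dual pu- → pukuzgo.
Attach person 1st person yikh- → yikhpukuzgo.
Attach tense past kaz- → kazyikhpukuzgo.
Attach mood subjunctive ur- → urkazyikhpukuzgo.
Apply vowel harmony: urkazyikhpukuzgo → urkazyukhpukuzgo.
Nasal assimilation: no change.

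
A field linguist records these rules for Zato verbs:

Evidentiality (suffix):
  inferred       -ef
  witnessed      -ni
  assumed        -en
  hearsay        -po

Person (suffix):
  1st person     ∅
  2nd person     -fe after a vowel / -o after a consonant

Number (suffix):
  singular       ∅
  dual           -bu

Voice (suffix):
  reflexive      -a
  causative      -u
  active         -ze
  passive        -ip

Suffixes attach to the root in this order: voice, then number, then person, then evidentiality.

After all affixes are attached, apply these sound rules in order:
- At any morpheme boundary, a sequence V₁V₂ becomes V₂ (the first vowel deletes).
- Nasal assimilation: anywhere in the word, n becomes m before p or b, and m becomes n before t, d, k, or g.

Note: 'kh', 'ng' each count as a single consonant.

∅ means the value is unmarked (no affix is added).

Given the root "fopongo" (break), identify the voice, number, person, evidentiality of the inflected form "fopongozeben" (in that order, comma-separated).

Segment: fopongo-ze-bu-en.
voice: -ze → active.
number: -bu → dual.
person: ∅ → 1st person.
evidentiality: -en → assumed.

active, dual, 1st person, assumed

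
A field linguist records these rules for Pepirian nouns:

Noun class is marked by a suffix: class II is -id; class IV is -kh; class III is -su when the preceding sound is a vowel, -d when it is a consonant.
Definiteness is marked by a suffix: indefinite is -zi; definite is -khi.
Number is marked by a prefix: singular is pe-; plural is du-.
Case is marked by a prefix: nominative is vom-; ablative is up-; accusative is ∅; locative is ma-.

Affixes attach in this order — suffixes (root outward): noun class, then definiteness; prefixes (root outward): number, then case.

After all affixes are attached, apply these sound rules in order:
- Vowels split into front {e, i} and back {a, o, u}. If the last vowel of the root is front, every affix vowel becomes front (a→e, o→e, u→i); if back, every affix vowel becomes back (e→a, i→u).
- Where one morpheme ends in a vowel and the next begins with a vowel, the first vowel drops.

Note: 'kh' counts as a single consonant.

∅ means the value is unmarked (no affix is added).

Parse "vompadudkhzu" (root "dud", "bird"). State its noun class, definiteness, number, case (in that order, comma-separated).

class IV, indefinite, singular, nominative

Segment: vom-pe-dud-kh-zi.
noun class: -kh → class IV.
definiteness: -zi → indefinite.
number: pe- → singular.
case: vom- → nominative.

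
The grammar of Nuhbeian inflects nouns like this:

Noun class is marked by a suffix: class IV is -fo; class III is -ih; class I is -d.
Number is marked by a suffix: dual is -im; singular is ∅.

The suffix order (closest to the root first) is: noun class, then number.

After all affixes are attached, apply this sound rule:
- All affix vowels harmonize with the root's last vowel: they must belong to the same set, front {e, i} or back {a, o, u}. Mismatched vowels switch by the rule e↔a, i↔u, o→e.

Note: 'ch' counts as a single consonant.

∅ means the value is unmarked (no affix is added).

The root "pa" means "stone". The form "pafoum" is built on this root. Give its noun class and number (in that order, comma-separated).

Segment: pa-fo-im.
noun class: -fo → class IV.
number: -im → dual.

class IV, dual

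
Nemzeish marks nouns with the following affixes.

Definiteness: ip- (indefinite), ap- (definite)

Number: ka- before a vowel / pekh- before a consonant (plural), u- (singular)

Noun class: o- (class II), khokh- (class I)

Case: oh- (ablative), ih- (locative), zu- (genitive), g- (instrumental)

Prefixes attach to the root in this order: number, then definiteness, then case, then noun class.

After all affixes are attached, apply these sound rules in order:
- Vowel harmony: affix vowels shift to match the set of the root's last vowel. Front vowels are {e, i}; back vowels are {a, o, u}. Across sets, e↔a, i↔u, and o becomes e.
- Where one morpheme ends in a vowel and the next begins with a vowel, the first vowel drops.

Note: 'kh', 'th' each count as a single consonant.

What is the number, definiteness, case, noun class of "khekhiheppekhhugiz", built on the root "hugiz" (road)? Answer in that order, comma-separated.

plural, definite, locative, class I

Segment: khokh-ih-ap-pekh-hugiz.
number: ka/pekh- → plural.
definiteness: ap- → definite.
case: ih- → locative.
noun class: khokh- → class I.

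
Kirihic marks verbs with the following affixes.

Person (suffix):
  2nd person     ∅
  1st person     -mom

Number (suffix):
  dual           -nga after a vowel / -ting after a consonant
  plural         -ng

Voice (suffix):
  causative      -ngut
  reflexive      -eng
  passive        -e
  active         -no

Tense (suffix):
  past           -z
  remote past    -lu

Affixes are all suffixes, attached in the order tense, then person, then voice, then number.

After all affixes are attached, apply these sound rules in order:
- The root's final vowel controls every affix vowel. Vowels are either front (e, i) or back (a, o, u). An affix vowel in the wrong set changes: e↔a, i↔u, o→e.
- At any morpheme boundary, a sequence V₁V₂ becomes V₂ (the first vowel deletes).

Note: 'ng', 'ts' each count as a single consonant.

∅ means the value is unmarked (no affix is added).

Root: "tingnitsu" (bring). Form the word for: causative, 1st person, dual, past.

Attach tense past -z → tingnitsuz.
Attach person 1st person -mom → tingnitsuzmom.
Attach voice causative -ngut → tingnitsuzmomngut.
Attach number dual -ting (after consonant 't') → tingnitsuzmomngutting.
Apply vowel harmony: tingnitsuzmomngutting → tingnitsuzmomnguttung.
Vowel deletion: no change.

tingnitsuzmomnguttung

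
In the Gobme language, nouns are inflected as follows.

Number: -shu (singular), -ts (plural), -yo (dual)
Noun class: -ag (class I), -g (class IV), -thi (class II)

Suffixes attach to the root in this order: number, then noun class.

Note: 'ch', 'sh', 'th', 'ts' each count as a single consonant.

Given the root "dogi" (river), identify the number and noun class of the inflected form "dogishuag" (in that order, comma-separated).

singular, class I

Segment: dogi-shu-ag.
number: -shu → singular.
noun class: -ag → class I.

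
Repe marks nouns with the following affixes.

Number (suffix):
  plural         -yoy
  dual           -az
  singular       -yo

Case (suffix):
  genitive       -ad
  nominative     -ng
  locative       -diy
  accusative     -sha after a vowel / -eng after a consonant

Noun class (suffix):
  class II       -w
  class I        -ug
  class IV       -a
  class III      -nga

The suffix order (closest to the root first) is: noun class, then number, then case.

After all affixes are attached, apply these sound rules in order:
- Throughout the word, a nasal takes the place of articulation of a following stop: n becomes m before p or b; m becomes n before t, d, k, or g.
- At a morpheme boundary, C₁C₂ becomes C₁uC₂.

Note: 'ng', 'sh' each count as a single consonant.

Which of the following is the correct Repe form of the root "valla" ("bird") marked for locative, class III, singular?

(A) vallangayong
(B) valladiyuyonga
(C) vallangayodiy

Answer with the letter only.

Attach noun class class III -nga → vallanga.
Attach number singular -yo → vallangayo.
Attach case locative -diy → vallangayodiy.
Nasal assimilation: no change.
Epenthesis: no change.
So the correct form is vallangayodiy, option (C).
(A) vallangayong is wrong: it uses nominative instead of locative for case.
(B) valladiyuyonga is wrong: it has the affixes in the wrong order.

C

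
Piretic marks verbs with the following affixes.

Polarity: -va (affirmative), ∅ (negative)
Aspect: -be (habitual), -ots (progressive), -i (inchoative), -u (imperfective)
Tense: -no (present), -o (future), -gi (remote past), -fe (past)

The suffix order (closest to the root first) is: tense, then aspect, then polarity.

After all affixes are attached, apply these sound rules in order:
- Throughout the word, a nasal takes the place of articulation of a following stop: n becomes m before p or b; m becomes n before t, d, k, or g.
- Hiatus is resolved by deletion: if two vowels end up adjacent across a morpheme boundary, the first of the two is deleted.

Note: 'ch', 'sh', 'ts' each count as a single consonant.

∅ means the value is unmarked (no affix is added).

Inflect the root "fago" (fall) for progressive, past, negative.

fagofots

Attach tense past -fe → fagofe.
Attach aspect progressive -ots → fagofeots.
polarity = negative: zero marking, form stays fagofeots.
Nasal assimilation: no change.
Apply vowel deletion: fagofeots → fagofots.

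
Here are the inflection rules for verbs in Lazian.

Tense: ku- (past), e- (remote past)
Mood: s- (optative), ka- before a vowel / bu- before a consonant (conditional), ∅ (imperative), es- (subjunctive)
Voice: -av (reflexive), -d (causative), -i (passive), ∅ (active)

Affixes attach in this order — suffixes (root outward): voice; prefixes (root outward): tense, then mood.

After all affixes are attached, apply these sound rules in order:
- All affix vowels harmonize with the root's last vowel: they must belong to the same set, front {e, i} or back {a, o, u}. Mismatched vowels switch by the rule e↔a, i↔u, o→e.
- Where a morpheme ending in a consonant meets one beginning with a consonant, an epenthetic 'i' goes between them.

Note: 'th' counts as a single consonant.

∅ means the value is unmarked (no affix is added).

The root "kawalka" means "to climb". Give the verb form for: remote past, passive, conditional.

Attach voice passive -i → kawalkai.
Attach tense remote past e- → ekawalkai.
Attach mood conditional ka- (before vowel 'e') → kaekawalkai.
Apply vowel harmony: kaekawalkai → kaakawalkau.
Epenthesis: no change.

kaakawalkau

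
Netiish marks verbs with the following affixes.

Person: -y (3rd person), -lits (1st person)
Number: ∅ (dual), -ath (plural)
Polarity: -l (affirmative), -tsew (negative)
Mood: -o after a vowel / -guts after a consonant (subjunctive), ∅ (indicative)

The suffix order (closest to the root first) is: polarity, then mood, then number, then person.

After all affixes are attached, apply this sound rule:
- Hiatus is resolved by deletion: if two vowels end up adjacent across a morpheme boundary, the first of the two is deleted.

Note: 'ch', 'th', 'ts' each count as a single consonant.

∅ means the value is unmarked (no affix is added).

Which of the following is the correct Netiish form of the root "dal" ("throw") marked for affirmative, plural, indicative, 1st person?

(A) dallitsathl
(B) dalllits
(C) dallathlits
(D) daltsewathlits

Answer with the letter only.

Attach polarity affirmative -l → dall.
mood = indicative: zero marking, form stays dall.
Attach number plural -ath → dallath.
Attach person 1st person -lits → dallathlits.
Vowel deletion: no change.
So the correct form is dallathlits, option (C).
(D) daltsewathlits is wrong: it uses negative instead of affirmative for polarity.
(A) dallitsathl is wrong: it has the affixes in the wrong order.
(B) dalllits is wrong: it uses dual instead of plural for number.

C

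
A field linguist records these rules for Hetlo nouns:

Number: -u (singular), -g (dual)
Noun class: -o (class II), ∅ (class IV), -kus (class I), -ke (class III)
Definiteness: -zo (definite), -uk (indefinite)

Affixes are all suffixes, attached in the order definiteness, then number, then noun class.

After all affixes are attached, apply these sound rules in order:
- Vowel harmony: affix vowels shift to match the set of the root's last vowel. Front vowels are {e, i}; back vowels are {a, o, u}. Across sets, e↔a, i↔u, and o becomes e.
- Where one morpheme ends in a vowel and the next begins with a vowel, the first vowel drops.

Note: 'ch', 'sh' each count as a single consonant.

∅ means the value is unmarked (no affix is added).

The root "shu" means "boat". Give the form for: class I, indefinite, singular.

shukukus

Attach definiteness indefinite -uk → shuuk.
Attach number singular -u → shuuku.
Attach noun class class I -kus → shuukukus.
Vowel harmony: no change.
Apply vowel deletion: shuukukus → shukukus.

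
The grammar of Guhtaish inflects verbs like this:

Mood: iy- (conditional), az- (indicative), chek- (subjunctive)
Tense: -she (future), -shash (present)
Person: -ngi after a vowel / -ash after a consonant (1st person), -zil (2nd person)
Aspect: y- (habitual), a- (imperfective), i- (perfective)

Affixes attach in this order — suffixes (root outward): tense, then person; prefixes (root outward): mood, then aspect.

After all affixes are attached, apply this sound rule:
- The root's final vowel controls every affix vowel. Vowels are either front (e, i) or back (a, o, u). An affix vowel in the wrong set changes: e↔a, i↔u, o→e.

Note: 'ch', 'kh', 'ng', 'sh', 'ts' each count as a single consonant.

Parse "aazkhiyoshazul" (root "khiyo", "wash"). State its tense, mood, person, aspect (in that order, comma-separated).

future, indicative, 2nd person, imperfective

Segment: a-az-khiyo-she-zil.
tense: -she → future.
mood: az- → indicative.
person: -zil → 2nd person.
aspect: a- → imperfective.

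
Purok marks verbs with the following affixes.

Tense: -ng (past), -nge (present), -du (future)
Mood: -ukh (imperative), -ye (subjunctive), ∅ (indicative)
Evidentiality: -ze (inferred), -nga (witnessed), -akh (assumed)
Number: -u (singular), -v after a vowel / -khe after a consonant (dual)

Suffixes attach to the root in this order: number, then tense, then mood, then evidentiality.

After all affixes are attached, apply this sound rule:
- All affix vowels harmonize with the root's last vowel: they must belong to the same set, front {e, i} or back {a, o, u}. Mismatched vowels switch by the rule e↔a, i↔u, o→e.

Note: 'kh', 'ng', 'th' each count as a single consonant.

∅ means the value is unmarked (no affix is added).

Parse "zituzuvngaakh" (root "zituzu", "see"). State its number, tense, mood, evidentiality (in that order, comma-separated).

dual, present, indicative, assumed

Segment: zituzu-v-nge-akh.
number: -v/khe → dual.
tense: -nge → present.
mood: ∅ → indicative.
evidentiality: -akh → assumed.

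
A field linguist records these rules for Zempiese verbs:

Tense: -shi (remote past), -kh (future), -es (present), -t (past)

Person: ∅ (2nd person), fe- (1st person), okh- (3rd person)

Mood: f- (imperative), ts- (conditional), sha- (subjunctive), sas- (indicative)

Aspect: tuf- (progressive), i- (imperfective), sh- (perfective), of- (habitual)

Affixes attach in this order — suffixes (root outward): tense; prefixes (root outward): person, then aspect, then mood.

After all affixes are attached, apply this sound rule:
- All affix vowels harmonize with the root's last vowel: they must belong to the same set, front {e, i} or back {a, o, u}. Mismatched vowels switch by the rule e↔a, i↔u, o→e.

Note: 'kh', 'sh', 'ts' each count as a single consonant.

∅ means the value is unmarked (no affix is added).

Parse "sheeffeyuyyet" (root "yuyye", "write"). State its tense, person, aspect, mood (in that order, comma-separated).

Segment: sha-of-fe-yuyye-t.
tense: -t → past.
person: fe- → 1st person.
aspect: of- → habitual.
mood: sha- → subjunctive.

past, 1st person, habitual, subjunctive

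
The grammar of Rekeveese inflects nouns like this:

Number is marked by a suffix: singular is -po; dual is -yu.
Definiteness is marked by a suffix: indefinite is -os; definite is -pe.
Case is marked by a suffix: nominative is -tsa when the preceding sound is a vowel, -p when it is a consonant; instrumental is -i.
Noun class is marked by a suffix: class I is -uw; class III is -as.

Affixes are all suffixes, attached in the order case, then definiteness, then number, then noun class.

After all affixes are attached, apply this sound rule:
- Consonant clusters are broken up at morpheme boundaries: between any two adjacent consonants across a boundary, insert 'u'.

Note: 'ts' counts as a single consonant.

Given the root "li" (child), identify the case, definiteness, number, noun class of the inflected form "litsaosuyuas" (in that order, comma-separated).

nominative, indefinite, dual, class III

Segment: li-tsa-os-yu-as.
case: -tsa/p → nominative.
definiteness: -os → indefinite.
number: -yu → dual.
noun class: -as → class III.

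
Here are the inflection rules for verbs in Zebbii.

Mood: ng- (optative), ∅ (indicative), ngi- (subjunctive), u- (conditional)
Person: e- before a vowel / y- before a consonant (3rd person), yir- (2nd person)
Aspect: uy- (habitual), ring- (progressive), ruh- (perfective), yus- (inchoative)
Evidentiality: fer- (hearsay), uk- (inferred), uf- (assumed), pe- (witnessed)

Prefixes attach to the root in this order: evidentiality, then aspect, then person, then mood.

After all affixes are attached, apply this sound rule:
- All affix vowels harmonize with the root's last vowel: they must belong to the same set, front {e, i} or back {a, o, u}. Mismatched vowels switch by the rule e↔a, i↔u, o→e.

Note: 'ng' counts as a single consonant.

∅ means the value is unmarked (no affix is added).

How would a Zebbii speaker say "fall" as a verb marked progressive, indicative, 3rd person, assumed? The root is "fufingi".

yringiffufingi

Attach evidentiality assumed uf- → uffufingi.
Attach aspect progressive ring- → ringuffufingi.
Attach person 3rd person y- (before consonant 'r') → yringuffufingi.
mood = indicative: zero marking, form stays yringuffufingi.
Apply vowel harmony: yringuffufingi → yringiffufingi.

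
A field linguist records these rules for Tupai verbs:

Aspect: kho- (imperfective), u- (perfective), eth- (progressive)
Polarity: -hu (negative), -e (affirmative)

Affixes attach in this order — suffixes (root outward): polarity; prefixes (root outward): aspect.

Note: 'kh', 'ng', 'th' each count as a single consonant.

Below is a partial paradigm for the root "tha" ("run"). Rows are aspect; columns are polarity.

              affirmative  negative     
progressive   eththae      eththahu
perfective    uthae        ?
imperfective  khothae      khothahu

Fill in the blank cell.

uthahu

Attach polarity negative -hu → thahu.
Attach aspect perfective u- → uthahu.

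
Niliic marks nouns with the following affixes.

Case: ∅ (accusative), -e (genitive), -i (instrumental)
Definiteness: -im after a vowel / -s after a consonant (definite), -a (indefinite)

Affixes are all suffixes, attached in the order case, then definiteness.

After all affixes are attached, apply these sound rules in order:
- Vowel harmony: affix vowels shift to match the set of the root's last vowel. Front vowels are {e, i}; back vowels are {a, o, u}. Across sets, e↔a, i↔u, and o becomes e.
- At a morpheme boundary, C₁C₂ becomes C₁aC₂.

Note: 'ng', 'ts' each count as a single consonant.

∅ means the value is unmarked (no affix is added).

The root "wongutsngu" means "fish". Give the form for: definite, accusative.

wongutsnguum

case = accusative: zero marking, form stays wongutsngu.
Attach definiteness definite -im (after vowel 'u') → wongutsnguim.
Apply vowel harmony: wongutsnguim → wongutsnguum.
Epenthesis: no change.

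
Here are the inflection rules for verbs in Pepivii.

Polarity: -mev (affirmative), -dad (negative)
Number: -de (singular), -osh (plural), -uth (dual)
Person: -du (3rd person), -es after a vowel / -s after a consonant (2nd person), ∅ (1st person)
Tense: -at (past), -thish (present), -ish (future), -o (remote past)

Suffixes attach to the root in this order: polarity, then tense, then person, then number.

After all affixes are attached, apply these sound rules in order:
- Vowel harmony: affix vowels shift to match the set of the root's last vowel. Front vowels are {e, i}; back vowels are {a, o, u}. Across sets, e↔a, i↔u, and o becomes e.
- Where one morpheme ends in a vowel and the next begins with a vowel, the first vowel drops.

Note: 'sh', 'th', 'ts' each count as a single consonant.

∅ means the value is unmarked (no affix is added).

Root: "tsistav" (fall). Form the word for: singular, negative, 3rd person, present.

tsistavdadthushduda

Attach polarity negative -dad → tsistavdad.
Attach tense present -thish → tsistavdadthish.
Attach person 3rd person -du → tsistavdadthishdu.
Attach number singular -de → tsistavdadthishdude.
Apply vowel harmony: tsistavdadthishdude → tsistavdadthushduda.
Vowel deletion: no change.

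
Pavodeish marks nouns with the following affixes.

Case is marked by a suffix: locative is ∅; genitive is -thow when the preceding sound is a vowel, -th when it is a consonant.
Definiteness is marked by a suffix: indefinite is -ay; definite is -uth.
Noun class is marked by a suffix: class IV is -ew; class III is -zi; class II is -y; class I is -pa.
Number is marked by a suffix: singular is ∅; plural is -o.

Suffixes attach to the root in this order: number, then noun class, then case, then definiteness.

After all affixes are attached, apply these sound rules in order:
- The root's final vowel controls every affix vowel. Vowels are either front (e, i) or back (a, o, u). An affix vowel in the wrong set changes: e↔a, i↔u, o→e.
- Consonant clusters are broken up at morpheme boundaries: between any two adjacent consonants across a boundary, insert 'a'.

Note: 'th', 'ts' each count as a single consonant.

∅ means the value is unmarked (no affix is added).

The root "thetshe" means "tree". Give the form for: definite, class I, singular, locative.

number = singular: zero marking, form stays thetshe.
Attach noun class class I -pa → thetshepa.
case = locative: zero marking, form stays thetshepa.
Attach definiteness definite -uth → thetshepauth.
Apply vowel harmony: thetshepauth → thetshepeith.
Epenthesis: no change.

thetshepeith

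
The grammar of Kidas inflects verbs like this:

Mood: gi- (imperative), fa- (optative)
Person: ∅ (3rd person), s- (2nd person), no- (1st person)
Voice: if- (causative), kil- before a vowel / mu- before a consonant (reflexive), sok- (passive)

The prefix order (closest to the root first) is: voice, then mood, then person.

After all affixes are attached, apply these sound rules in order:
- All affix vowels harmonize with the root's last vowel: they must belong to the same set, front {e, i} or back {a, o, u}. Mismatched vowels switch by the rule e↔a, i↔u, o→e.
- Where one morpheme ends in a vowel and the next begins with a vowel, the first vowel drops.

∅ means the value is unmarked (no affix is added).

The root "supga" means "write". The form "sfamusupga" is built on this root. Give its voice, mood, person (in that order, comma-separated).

reflexive, optative, 2nd person

Segment: s-fa-mu-supga.
voice: kil/mu- → reflexive.
mood: fa- → optative.
person: s- → 2nd person.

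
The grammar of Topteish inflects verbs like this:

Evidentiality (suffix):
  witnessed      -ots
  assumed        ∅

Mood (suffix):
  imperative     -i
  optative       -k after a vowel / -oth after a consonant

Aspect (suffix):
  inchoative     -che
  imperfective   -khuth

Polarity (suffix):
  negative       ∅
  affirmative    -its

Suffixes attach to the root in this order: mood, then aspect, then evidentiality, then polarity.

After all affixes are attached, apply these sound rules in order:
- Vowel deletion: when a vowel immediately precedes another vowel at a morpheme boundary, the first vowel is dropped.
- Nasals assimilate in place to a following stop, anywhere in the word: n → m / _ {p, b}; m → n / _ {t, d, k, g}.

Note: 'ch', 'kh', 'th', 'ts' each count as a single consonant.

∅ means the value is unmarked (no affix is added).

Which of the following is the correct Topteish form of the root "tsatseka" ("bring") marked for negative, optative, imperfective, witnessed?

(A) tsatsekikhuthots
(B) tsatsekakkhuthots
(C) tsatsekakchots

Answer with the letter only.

Attach mood optative -k (after vowel 'a') → tsatsekak.
Attach aspect imperfective -khuth → tsatsekakkhuth.
Attach evidentiality witnessed -ots → tsatsekakkhuthots.
polarity = negative: zero marking, form stays tsatsekakkhuthots.
Vowel deletion: no change.
Nasal assimilation: no change.
So the correct form is tsatsekakkhuthots, option (B).
(A) tsatsekikhuthots is wrong: it uses imperative instead of optative for mood.
(C) tsatsekakchots is wrong: it uses inchoative instead of imperfective for aspect.

B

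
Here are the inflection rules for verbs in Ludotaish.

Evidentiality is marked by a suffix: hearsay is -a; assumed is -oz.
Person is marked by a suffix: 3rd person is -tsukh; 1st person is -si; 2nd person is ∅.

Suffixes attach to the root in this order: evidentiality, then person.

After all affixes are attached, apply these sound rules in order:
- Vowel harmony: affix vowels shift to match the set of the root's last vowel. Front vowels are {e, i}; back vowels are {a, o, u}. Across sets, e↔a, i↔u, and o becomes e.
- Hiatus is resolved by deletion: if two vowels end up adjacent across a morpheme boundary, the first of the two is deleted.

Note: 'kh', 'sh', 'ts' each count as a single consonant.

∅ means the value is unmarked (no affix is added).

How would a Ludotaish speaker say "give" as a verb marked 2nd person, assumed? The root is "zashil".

Attach evidentiality assumed -oz → zashiloz.
person = 2nd person: zero marking, form stays zashiloz.
Apply vowel harmony: zashiloz → zashilez.
Vowel deletion: no change.

zashilez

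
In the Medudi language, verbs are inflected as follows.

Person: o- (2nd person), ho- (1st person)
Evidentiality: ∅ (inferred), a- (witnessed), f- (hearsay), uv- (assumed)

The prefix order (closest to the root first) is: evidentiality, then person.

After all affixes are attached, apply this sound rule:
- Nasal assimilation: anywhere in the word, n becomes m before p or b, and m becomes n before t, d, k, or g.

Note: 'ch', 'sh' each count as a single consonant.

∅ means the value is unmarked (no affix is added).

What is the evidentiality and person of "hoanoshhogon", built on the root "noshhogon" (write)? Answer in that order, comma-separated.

witnessed, 1st person

Segment: ho-a-noshhogon.
evidentiality: a- → witnessed.
person: ho- → 1st person.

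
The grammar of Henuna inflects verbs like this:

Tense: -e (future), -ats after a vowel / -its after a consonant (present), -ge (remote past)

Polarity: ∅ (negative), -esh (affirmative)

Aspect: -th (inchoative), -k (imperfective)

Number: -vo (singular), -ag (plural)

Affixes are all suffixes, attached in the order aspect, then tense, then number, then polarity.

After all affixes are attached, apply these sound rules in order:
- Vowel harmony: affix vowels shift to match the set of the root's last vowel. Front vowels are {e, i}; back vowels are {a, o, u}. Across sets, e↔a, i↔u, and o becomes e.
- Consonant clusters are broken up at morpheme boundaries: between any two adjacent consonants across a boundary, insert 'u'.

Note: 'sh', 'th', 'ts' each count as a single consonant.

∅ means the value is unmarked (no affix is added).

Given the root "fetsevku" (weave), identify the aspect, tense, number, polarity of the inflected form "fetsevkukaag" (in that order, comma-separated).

imperfective, future, plural, negative

Segment: fetsevku-k-e-ag.
aspect: -k → imperfective.
tense: -e → future.
number: -ag → plural.
polarity: ∅ → negative.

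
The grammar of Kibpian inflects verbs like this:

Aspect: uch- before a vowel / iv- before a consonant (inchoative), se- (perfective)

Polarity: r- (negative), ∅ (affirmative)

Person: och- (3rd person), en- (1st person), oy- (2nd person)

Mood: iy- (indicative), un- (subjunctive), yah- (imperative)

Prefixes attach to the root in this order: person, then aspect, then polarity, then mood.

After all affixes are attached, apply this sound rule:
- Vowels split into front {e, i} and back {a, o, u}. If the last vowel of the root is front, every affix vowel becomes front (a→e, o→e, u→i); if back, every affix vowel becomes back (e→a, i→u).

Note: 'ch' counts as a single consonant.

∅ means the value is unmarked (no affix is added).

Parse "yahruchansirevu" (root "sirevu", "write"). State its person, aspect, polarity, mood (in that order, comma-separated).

1st person, inchoative, negative, imperative

Segment: yah-r-uch-en-sirevu.
person: en- → 1st person.
aspect: uch/iv- → inchoative.
polarity: r- → negative.
mood: yah- → imperative.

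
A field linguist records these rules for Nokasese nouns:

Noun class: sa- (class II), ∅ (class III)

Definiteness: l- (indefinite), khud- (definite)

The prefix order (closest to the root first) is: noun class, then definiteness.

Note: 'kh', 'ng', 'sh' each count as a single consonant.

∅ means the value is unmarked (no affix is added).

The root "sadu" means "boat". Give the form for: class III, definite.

noun class = class III: zero marking, form stays sadu.
Attach definiteness definite khud- → khudsadu.

khudsadu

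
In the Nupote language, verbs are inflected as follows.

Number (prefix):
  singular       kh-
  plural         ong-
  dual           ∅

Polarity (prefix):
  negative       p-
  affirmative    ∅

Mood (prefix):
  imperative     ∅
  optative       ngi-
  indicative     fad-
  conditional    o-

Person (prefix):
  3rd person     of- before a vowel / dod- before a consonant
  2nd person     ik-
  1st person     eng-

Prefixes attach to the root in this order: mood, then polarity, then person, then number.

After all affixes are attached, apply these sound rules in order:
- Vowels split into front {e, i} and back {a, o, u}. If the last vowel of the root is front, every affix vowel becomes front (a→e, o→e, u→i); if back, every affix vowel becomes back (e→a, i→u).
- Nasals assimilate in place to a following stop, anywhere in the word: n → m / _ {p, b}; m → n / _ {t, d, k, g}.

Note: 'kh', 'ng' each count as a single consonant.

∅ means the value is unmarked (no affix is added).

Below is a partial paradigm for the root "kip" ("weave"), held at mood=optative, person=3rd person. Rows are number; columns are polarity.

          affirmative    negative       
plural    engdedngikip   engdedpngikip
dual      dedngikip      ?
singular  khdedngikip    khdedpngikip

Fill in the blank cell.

dedpngikip

Attach mood optative ngi- → ngikip.
Attach polarity negative p- → pngikip.
Attach person 3rd person dod- (before consonant 'p') → dodpngikip.
number = dual: zero marking, form stays dodpngikip.
Apply vowel harmony: dodpngikip → dedpngikip.
Nasal assimilation: no change.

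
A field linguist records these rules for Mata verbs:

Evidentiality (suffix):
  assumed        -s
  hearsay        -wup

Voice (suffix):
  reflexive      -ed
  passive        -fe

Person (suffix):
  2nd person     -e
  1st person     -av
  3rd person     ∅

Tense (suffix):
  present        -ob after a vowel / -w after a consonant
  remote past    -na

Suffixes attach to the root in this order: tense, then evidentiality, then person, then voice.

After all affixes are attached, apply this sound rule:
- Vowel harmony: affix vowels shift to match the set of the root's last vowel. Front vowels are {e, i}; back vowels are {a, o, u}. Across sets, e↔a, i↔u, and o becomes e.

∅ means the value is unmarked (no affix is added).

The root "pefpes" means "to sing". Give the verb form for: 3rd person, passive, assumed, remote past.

Attach tense remote past -na → pefpesna.
Attach evidentiality assumed -s → pefpesnas.
person = 3rd person: zero marking, form stays pefpesnas.
Attach voice passive -fe → pefpesnasfe.
Apply vowel harmony: pefpesnasfe → pefpesnesfe.

pefpesnesfe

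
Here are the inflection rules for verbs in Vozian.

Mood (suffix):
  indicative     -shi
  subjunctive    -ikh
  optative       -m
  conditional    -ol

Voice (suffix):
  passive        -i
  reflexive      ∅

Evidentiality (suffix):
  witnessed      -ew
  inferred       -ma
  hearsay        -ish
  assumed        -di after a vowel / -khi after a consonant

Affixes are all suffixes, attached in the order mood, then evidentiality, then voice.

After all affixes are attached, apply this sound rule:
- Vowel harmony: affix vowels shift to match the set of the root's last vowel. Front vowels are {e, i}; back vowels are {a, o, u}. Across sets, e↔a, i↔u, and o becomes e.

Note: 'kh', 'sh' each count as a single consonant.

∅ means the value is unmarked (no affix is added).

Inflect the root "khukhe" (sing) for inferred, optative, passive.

khukhemmei

Attach mood optative -m → khukhem.
Attach evidentiality inferred -ma → khukhemma.
Attach voice passive -i → khukhemmai.
Apply vowel harmony: khukhemmai → khukhemmei.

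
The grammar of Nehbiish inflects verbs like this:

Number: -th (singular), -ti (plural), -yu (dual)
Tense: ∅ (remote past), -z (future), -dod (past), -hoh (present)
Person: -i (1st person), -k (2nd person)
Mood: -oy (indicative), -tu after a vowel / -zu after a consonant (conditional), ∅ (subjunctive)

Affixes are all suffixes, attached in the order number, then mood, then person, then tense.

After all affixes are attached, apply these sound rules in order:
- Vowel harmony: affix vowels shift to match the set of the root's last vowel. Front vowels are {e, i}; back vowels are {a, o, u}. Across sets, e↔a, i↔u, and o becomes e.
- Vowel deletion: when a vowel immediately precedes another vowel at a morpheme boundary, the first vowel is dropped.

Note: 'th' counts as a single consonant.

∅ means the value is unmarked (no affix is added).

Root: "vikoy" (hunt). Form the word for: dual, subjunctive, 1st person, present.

Attach number dual -yu → vikoyyu.
mood = subjunctive: zero marking, form stays vikoyyu.
Attach person 1st person -i → vikoyyui.
Attach tense present -hoh → vikoyyuihoh.
Apply vowel harmony: vikoyyuihoh → vikoyyuuhoh.
Apply vowel deletion: vikoyyuuhoh → vikoyyuhoh.

vikoyyuhoh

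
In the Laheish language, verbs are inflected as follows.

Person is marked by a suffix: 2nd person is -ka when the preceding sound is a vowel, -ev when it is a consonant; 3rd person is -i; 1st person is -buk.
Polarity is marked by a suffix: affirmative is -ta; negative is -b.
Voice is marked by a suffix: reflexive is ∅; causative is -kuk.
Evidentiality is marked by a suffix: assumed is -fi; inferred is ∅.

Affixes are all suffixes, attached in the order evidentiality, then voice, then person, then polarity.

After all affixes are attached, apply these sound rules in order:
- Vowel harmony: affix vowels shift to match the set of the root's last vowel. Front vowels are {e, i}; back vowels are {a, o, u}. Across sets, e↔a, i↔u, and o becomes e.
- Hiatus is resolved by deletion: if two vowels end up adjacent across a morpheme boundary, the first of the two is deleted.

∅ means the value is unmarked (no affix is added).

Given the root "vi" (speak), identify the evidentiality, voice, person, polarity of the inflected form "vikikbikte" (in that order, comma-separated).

Segment: vi-kuk-buk-ta.
evidentiality: ∅ → inferred.
voice: -kuk → causative.
person: -buk → 1st person.
polarity: -ta → affirmative.

inferred, causative, 1st person, affirmative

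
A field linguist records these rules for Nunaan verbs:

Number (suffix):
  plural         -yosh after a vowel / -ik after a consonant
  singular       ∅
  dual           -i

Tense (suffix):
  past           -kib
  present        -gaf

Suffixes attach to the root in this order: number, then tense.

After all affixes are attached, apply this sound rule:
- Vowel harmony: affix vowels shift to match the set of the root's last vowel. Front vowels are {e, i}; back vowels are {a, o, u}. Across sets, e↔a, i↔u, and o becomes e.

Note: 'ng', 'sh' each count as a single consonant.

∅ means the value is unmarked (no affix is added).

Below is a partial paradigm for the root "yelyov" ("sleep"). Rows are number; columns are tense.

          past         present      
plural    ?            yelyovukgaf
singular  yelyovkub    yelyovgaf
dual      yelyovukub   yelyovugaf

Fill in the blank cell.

yelyovukkub

Attach number plural -ik (after consonant 'v') → yelyovik.
Attach tense past -kib → yelyovikkib.
Apply vowel harmony: yelyovikkib → yelyovukkub.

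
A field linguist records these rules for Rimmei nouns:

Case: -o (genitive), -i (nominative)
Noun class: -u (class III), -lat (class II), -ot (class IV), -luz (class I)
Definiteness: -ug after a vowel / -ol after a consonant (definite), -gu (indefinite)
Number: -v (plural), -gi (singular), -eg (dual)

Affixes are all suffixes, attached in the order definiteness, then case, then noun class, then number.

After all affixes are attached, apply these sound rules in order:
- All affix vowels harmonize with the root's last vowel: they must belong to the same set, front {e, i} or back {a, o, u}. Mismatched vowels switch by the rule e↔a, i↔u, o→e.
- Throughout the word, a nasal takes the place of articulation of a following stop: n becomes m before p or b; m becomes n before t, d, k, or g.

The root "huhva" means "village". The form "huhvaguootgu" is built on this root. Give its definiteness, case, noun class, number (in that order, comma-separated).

indefinite, genitive, class IV, singular

Segment: huhva-gu-o-ot-gi.
definiteness: -gu → indefinite.
case: -o → genitive.
noun class: -ot → class IV.
number: -gi → singular.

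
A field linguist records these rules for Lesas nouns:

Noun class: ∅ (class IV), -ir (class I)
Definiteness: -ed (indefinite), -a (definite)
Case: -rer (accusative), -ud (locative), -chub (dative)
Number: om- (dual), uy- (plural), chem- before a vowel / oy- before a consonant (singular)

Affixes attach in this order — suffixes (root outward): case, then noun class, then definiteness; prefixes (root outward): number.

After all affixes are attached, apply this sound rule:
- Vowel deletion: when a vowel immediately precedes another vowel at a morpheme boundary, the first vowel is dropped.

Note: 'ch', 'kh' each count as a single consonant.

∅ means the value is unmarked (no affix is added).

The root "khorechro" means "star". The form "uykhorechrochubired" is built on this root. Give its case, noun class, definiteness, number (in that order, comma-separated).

Segment: uy-khorechro-chub-ir-ed.
case: -chub → dative.
noun class: -ir → class I.
definiteness: -ed → indefinite.
number: uy- → plural.

dative, class I, indefinite, plural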